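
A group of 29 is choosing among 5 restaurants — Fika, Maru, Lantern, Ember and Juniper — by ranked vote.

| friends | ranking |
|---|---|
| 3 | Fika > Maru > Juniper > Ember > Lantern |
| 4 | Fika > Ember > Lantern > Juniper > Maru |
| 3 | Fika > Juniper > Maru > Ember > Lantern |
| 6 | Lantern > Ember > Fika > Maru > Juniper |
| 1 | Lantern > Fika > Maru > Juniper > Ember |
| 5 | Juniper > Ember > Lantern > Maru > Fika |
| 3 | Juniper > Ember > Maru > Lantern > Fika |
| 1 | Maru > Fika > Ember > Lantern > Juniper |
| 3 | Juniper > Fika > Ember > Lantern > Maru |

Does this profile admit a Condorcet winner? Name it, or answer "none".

none

Head-to-head results (29 friends):
Fika vs Maru: Fika, 20–9.
Fika vs Lantern: Fika preferred on 3+4+3+1+3 = 14 ballots; Lantern wins 15–14.
Fika vs Ember: Fika wins 15–14.
Fika vs Juniper: Fika wins 18–11.
Maru vs Lantern: Maru is ranked higher on 3+3+3+1 = 10 ballots, Lantern on 19. Lantern wins 19–10.
Maru vs Ember: Maru is ranked higher on 3+3+1+1 = 8 ballots, Ember on 21. Ember wins 21–8.
Maru vs Juniper: Juniper wins 18–11.
Lantern vs Ember: Lantern preferred on 6+1 = 7 ballots; Ember wins 22–7.
Lantern vs Juniper: Lantern is ranked higher on 4+6+1+1 = 12 ballots, Juniper on 17. Juniper wins 17–12.
Ember vs Juniper: 11 to 18, Juniper.
Every restaurant loses at least once (Fika loses to Lantern; Maru loses to Fika; Lantern loses to Ember; Ember loses to Fika; Juniper loses to Fika). The majority relation contains the cycle Fika beats Ember beats Lantern beats Fika, so there is no Condorcet winner.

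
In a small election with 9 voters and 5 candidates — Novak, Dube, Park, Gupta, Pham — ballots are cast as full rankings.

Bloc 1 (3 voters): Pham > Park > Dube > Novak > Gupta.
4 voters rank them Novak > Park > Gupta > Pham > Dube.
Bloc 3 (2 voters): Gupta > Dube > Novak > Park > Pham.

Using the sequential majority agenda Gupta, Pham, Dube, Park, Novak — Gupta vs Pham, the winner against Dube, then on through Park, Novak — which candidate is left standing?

Round 1: Gupta vs Pham — 6–3, Gupta advances.
Round 2: Gupta vs Dube — 6–3, Gupta advances.
Round 3: Gupta vs Park — 2–7, Park advances.
Round 4: Park vs Novak — 3–6, Novak advances.
The agenda winner is Novak.

Novak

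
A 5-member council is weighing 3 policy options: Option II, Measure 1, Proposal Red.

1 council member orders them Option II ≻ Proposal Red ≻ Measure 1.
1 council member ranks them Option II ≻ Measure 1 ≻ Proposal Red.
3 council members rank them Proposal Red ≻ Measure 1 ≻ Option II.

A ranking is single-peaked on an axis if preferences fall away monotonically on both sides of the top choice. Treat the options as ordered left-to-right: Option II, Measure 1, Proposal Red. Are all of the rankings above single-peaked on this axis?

no

Axis positions: Option II=1, Measure 1=2, Proposal Red=3.
Ballot type 1: ranking walks positions 1-3-2; Proposal Red is ranked above Measure 1 even though Measure 1 lies between Proposal Red and the peak Option II on the axis — preferences dip and rise again. Not single-peaked.
Ballot type 2 (peak Option II at position 1): ranking walks positions 1-2-3, expanding outward from the peak — single-peaked.
Ballot type 3 (peak Proposal Red at position 3): ranking walks positions 3-2-1, expanding outward from the peak — single-peaked.
Ballot type 1 violates single-peakedness, so the profile is not single-peaked on this axis.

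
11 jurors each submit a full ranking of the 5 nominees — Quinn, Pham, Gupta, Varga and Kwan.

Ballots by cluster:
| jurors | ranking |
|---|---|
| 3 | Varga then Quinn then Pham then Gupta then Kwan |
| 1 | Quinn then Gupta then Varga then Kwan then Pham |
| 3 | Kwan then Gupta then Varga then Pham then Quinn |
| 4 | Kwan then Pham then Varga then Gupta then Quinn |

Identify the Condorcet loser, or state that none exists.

Head-to-head results (11 jurors):
Quinn vs Pham: 3+1 = 4 for Quinn, 7 for Pham — Pham by 7–4.
Quinn vs Gupta: 3+1 = 4 for Quinn, 7 for Gupta — Gupta by 7–4.
Quinn vs Varga: 1 to 10, Varga.
Quinn vs Kwan: 4 to 7, Kwan.
Pham vs Gupta: Pham wins 7–4.
Pham vs Varga: 4 for Pham, 7 for Varga — Varga by 7–4.
Pham vs Kwan: 3 for Pham, 8 for Kwan — Kwan by 8–3.
Gupta vs Varga: 4 to 7, Varga.
Gupta vs Kwan: Kwan, 7–4.
Varga–Kwan: Kwan 7–4.
Quinn is beaten in every head-to-head and is the Condorcet loser.

Quinn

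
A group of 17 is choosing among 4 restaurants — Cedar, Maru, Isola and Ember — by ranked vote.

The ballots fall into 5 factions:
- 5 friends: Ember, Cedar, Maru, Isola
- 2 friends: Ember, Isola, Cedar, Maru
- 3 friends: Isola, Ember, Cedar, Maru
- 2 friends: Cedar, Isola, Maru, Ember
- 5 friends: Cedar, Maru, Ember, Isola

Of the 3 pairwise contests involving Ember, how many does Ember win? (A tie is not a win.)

3

Ember against each rival (17 friends):
Ember vs Cedar: 10 to 7, Ember.
Ember vs Maru: Ember, 10–7.
Ember vs Isola: 12 to 5, Ember.
Ember beats Cedar, Maru, Isola — 3 pairwise wins.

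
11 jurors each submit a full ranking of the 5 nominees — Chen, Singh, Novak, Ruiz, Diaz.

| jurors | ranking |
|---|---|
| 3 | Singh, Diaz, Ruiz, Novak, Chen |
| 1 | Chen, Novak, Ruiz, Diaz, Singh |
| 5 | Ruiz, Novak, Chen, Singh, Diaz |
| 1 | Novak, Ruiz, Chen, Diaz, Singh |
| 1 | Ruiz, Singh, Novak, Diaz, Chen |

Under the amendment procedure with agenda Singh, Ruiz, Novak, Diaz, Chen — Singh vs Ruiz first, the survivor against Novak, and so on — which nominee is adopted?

Ruiz

Round 1: Singh vs Ruiz — 3–8, Ruiz advances.
Round 2: Ruiz vs Novak — 9–2, Ruiz advances.
Round 3: Ruiz vs Diaz — 8–3, Ruiz advances.
Round 4: Ruiz vs Chen — 10–1, Ruiz advances.
The agenda winner is Ruiz.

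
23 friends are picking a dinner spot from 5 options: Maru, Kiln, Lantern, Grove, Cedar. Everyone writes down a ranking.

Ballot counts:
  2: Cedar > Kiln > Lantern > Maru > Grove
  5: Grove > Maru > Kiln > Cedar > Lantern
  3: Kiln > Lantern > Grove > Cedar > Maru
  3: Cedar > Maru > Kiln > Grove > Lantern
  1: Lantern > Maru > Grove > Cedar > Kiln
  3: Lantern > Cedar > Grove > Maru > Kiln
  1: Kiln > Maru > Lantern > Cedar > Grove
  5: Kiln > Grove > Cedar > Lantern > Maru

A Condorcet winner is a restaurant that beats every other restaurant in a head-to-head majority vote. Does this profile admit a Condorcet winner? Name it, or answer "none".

Pairwise majorities:
Maru vs Kiln: Maru preferred on 5+3+1+3 = 12 ballots; Maru wins 12–11.
Maru vs Lantern: 5+3+1 = 9 for Maru, 14 for Lantern — Lantern by 14–9.
Maru–Grove: Grove 16–7.
Maru–Cedar: Cedar 16–7.
Kiln vs Lantern: Kiln preferred on 2+5+3+3+1+5 = 19 ballots; Kiln wins 19–4.
Kiln–Grove: Kiln 14–9.
Kiln vs Cedar: 14 to 9, Kiln.
Lantern vs Grove: 2+3+1+3+1 = 10 for Lantern, 13 for Grove — Grove by 13–10.
Lantern–Cedar: Cedar 15–8.
Grove vs Cedar: 5+3+1+5 = 14 for Grove, 9 for Cedar — Grove by 14–9.
Each restaurant drops at least one matchup (Maru loses to Lantern; Kiln loses to Maru; Lantern loses to Kiln; Grove loses to Kiln; Cedar loses to Kiln); the cycle Maru → Kiln → Lantern → Maru rules out a Condorcet winner.

none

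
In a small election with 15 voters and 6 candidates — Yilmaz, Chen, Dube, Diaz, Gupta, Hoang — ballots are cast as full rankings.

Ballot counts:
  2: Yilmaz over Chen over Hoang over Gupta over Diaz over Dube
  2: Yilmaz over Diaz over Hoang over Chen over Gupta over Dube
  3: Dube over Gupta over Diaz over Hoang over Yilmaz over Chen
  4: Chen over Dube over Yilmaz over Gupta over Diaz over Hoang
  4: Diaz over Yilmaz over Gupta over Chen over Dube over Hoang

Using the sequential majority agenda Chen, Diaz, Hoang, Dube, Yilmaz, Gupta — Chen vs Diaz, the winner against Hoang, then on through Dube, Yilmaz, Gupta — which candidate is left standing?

Round 1: Chen vs Diaz — 6–9, Diaz advances.
Round 2: Diaz vs Hoang — 13–2, Diaz advances.
Round 3: Diaz vs Dube — 8–7, Diaz advances.
Round 4: Diaz vs Yilmaz — 7–8, Yilmaz advances.
Round 5: Yilmaz vs Gupta — 12–3, Yilmaz advances.
Yilmaz survives the agenda.

Yilmaz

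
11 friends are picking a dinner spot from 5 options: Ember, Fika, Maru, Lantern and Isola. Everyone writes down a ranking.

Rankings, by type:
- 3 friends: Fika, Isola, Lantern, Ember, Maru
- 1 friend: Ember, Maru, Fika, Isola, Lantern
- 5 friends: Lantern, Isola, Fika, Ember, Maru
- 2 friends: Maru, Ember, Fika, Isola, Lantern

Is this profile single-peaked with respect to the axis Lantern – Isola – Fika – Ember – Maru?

Axis positions: Lantern=1, Isola=2, Fika=3, Ember=4, Maru=5.
Type 1 (peak Fika at position 3): ranking walks positions 3-2-1-4-5, expanding outward from the peak — single-peaked.
Type 2 (peak Ember at position 4): ranking walks positions 4-5-3-2-1, expanding outward from the peak — single-peaked.
Type 3 (peak Lantern at position 1): ranking walks positions 1-2-3-4-5, expanding outward from the peak — single-peaked.
Type 4 (peak Maru at position 5): ranking walks positions 5-4-3-2-1, expanding outward from the peak — single-peaked.
Every ranking is single-peaked on this axis.

yes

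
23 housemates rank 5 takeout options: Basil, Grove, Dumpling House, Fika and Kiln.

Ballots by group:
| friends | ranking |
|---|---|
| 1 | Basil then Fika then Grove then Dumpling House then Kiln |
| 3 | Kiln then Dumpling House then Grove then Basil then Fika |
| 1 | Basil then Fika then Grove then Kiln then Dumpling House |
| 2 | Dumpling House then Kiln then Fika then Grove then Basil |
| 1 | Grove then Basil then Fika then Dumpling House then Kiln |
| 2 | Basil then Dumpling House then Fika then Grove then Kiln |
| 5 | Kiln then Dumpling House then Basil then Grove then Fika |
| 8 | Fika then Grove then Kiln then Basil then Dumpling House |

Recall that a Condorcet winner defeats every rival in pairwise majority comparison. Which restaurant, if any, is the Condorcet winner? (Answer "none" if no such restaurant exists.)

none

Head-to-head results (23 friends):
Basil vs Grove: Basil is ranked higher on 1+1+2+5 = 9 ballots, Grove on 14. Grove wins 14–9.
Basil vs Dumpling House: 13 to 10, Basil.
Basil vs Fika: Basil preferred on 1+3+1+1+2+5 = 13 ballots; Basil wins 13–10.
Basil vs Kiln: 1+1+1+2 = 5 for Basil, 18 for Kiln — Kiln by 18–5.
Grove vs Dumpling House: Grove preferred on 1+1+1+8 = 11 ballots; Dumpling House wins 12–11.
Grove vs Fika: Grove is ranked higher on 3+1+5 = 9 ballots, Fika on 14. Fika wins 14–9.
Grove vs Kiln: 1+1+1+2+8 = 13 for Grove, 10 for Kiln — Grove by 13–10.
Dumpling House vs Fika: 3+2+2+5 = 12 for Dumpling House, 11 for Fika — Dumpling House by 12–11.
Dumpling House vs Kiln: 1+2+1+2 = 6 for Dumpling House, 17 for Kiln — Kiln by 17–6.
Fika vs Kiln: Fika is ranked higher on 1+1+1+2+8 = 13 ballots, Kiln on 10. Fika wins 13–10.
Every restaurant loses at least once (Basil loses to Grove; Grove loses to Dumpling House; Dumpling House loses to Basil; Fika loses to Basil; Kiln loses to Grove). The majority relation contains the cycle Basil > Dumpling House > Grove > Basil, so there is no Condorcet winner.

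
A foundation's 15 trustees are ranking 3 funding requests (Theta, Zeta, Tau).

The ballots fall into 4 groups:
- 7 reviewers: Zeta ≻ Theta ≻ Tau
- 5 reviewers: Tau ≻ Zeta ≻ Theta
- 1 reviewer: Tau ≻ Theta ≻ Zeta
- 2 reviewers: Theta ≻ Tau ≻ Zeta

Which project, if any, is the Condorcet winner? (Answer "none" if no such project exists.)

none

Pairwise majorities:
Theta–Zeta: Zeta 12–3.
Theta–Tau: Theta 9–6.
Zeta vs Tau: Tau wins 8–7.
Each project drops at least one matchup (Theta loses to Zeta; Zeta loses to Tau; Tau loses to Theta); the cycle Theta → Tau → Zeta → Theta rules out a Condorcet winner.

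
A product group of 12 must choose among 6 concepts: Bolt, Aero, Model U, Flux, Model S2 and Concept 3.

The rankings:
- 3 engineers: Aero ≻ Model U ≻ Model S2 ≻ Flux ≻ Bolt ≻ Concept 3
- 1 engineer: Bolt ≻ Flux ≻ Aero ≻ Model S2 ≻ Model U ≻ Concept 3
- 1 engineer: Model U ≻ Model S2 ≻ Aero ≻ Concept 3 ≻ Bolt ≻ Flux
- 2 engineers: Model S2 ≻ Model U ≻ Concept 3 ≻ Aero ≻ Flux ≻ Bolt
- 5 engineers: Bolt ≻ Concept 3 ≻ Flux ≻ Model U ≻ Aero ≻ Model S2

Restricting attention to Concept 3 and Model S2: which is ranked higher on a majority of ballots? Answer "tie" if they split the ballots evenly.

Ballots ranking Concept 3 above Model S2: 5.
Ballots ranking Model S2 above Concept 3: 12 − 5 = 7.
Model S2 wins the head-to-head 7–5.

Model S2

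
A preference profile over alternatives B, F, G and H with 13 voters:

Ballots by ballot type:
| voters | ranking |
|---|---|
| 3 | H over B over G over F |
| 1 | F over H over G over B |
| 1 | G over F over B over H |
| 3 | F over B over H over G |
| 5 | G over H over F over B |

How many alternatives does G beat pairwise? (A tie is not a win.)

G against each rival (13 voters):
G vs B: G wins 7–6.
G vs F: G wins 9–4.
G vs H: 1+5 = 6 for G, 7 for H — H by 7–6.
G beats B, F; loses to H — 2 pairwise wins.

2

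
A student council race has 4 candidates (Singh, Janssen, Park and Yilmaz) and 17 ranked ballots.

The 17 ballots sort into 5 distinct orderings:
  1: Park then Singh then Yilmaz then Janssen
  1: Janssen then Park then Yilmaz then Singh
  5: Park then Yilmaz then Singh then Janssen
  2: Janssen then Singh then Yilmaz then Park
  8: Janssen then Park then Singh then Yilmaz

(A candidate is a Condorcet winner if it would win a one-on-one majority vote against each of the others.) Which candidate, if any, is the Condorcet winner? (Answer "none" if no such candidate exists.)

Check each pair by majority over 17 ballots:
Singh vs Janssen: Singh preferred on 1+5 = 6 ballots; Janssen wins 11–6.
Singh vs Park: Singh is ranked higher on 2 ballots, Park on 15. Park wins 15–2.
Singh vs Yilmaz: 1+2+8 = 11 for Singh, 6 for Yilmaz — Singh by 11–6.
Janssen vs Park: Janssen preferred on 1+2+8 = 11 ballots; Janssen wins 11–6.
Janssen vs Yilmaz: Janssen is ranked higher on 1+2+8 = 11 ballots, Yilmaz on 6. Janssen wins 11–6.
Park vs Yilmaz: Park preferred on 1+1+5+8 = 15 ballots; Park wins 15–2.
Janssen defeats every rival head-to-head and is the Condorcet winner.

Janssen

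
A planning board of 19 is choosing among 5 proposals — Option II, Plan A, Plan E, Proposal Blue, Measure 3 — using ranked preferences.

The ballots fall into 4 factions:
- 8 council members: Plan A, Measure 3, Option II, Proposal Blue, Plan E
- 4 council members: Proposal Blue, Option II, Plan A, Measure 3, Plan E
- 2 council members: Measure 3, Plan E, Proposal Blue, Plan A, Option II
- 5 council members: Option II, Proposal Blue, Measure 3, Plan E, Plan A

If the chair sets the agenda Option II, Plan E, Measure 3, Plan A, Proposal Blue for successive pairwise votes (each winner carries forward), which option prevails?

Proposal Blue

Round 1: Option II vs Plan E — 17–2, Option II advances.
Round 2: Option II vs Measure 3 — 9–10, Measure 3 advances.
Round 3: Measure 3 vs Plan A — 7–12, Plan A advances.
Round 4: Plan A vs Proposal Blue — 8–11, Proposal Blue advances.
Proposal Blue survives the agenda.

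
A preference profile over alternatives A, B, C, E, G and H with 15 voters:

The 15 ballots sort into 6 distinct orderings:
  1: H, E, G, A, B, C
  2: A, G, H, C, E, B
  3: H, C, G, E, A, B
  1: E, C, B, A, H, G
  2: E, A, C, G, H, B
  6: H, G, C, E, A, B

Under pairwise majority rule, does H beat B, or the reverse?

Ballots ranking H above B: 1 + 2 + 3 + 2 + 6 = 14.
Ballots ranking B above H: 15 − 14 = 1.
H wins the head-to-head 14–1.

H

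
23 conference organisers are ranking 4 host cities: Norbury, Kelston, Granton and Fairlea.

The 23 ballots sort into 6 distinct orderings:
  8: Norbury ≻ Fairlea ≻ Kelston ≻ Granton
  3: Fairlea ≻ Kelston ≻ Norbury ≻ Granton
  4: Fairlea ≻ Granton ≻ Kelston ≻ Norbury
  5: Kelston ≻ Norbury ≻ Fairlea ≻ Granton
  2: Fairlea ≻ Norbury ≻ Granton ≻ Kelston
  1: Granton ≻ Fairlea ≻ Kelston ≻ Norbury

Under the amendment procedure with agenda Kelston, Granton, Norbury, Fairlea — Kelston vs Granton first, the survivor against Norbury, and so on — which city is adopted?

Fairlea

Round 1: Kelston vs Granton — 16–7, Kelston advances.
Round 2: Kelston vs Norbury — 13–10, Kelston advances.
Round 3: Kelston vs Fairlea — 5–18, Fairlea advances.
The agenda winner is Fairlea.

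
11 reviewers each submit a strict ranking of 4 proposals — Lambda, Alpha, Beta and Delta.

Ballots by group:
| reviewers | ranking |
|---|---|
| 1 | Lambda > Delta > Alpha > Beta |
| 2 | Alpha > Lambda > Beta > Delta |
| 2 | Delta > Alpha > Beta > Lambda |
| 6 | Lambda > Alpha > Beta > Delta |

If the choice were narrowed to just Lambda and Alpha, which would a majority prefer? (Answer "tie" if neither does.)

Ballots ranking Lambda above Alpha: 1 + 6 = 7.
Ballots ranking Alpha above Lambda: 11 − 7 = 4.
Lambda wins the head-to-head 7–4.

Lambda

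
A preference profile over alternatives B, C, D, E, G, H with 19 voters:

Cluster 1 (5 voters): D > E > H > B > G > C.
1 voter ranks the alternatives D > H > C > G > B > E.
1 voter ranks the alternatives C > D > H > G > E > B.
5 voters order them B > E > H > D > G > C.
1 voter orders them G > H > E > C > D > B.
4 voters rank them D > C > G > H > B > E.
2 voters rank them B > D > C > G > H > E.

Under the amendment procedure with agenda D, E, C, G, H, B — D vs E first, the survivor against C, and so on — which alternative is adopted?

Round 1: D vs E — 13–6, D advances.
Round 2: D vs C — 17–2, D advances.
Round 3: D vs G — 18–1, D advances.
Round 4: D vs H — 13–6, D advances.
Round 5: D vs B — 12–7, D advances.
The agenda winner is D.

D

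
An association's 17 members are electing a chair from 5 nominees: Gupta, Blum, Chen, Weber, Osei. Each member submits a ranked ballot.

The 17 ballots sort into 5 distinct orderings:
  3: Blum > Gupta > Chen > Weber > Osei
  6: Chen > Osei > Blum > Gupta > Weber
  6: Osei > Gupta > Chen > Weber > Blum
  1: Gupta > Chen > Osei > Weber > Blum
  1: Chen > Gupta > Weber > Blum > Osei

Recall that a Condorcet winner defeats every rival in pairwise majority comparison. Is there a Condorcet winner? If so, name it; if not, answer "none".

none

Pairwise majorities:
Gupta vs Blum: Blum wins 9–8.
Gupta–Chen: Gupta 10–7.
Gupta vs Weber: Gupta wins 17–0.
Gupta vs Osei: Osei, 12–5.
Blum vs Chen: Chen, 14–3.
Blum–Weber: Blum 9–8.
Blum vs Osei: Osei wins 13–4.
Chen vs Weber: Chen, 17–0.
Chen vs Osei: Chen wins 11–6.
Weber vs Osei: Osei, 13–4.
Every candidate loses at least once (Gupta loses to Blum; Blum loses to Chen; Chen loses to Gupta; Weber loses to Gupta; Osei loses to Chen). The majority relation contains the cycle Gupta beats Chen beats Blum beats Gupta, so there is no Condorcet winner.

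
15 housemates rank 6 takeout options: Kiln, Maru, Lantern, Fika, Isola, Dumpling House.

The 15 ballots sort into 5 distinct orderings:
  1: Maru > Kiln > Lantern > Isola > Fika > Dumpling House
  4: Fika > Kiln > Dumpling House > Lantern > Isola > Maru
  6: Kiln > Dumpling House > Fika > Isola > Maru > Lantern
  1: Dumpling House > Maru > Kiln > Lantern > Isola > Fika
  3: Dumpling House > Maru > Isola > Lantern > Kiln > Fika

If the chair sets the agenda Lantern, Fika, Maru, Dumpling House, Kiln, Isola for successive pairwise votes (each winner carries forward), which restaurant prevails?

Kiln

Round 1: Lantern vs Fika — 5–10, Fika advances.
Round 2: Fika vs Maru — 10–5, Fika advances.
Round 3: Fika vs Dumpling House — 5–10, Dumpling House advances.
Round 4: Dumpling House vs Kiln — 4–11, Kiln advances.
Round 5: Kiln vs Isola — 12–3, Kiln advances.
Kiln survives the agenda.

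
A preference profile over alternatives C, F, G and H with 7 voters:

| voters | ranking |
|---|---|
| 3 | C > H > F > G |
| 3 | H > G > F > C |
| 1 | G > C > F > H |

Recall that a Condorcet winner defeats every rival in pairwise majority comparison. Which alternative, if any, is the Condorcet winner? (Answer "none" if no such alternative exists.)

none

Pairwise majorities:
C vs F: C, 4–3.
C vs G: G, 4–3.
C vs H: C wins 4–3.
F vs G: G, 4–3.
F vs H: H, 6–1.
G vs H: H wins 6–1.
No alternative is unbeaten: C loses to G; F loses to C; G loses to H; H loses to C. In particular C > H > G > C is a majority cycle — no Condorcet winner exists.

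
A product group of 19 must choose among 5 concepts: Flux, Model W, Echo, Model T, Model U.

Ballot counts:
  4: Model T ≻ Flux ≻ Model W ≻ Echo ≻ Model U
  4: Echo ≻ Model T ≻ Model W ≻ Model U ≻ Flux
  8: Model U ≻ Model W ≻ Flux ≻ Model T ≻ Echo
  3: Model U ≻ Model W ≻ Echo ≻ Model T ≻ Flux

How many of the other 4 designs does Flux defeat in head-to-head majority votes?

Flux against each rival (19 engineers):
Flux vs Model W: Flux preferred on 4 ballots; Model W wins 15–4.
Flux vs Echo: Flux wins 12–7.
Flux vs Model T: Model T wins 11–8.
Flux vs Model U: Model U, 15–4.
Flux beats Echo; loses to Model W, Model T, Model U — 1 pairwise win.

1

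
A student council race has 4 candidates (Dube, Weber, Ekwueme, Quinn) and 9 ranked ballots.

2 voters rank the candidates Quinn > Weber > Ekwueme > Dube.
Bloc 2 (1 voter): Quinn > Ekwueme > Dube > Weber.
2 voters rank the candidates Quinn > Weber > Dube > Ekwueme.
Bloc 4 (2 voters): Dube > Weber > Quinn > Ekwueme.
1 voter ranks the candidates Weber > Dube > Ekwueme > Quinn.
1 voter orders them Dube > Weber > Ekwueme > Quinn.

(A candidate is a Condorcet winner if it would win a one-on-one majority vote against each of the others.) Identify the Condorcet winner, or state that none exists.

Quinn

Pairwise majorities:
Dube vs Weber: 1+2+1 = 4 for Dube, 5 for Weber — Weber by 5–4.
Dube vs Ekwueme: Dube wins 6–3.
Dube–Quinn: Quinn 5–4.
Weber vs Ekwueme: Weber wins 8–1.
Weber vs Quinn: Weber is ranked higher on 2+1+1 = 4 ballots, Quinn on 5. Quinn wins 5–4.
Ekwueme vs Quinn: Quinn wins 7–2.
Quinn defeats every rival head-to-head and is the Condorcet winner.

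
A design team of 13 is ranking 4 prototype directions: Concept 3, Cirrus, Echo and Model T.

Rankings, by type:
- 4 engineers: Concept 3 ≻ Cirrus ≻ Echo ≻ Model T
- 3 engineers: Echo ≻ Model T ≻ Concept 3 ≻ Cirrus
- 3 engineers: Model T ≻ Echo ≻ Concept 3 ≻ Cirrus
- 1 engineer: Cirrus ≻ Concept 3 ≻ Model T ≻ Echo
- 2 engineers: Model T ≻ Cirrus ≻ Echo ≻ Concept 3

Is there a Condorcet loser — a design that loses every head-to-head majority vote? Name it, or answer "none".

Pairwise majorities:
Concept 3–Cirrus: Concept 3 10–3.
Concept 3 vs Echo: Echo, 8–5.
Concept 3 vs Model T: Concept 3 preferred on 4+1 = 5 ballots; Model T wins 8–5.
Cirrus vs Echo: Cirrus, 7–6.
Cirrus vs Model T: Cirrus preferred on 4+1 = 5 ballots; Model T wins 8–5.
Echo vs Model T: 4+3 = 7 for Echo, 6 for Model T — Echo by 7–6.
No design is winless: Concept 3 beats Cirrus; Cirrus beats Echo; Echo beats Concept 3; Model T beats Concept 3. There is no Condorcet loser.

none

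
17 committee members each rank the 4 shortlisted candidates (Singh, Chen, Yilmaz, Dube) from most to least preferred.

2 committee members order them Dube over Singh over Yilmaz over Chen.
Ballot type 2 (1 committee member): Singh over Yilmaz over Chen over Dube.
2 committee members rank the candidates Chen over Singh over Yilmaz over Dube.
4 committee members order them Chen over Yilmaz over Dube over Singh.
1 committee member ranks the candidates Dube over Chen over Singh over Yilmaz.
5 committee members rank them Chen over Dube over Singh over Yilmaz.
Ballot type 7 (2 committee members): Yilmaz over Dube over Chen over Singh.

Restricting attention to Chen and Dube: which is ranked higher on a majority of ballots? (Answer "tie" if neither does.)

Chen

Ballots ranking Chen above Dube: 1 + 2 + 4 + 5 = 12.
Ballots ranking Dube above Chen: 17 − 12 = 5.
Chen wins the head-to-head 12–5.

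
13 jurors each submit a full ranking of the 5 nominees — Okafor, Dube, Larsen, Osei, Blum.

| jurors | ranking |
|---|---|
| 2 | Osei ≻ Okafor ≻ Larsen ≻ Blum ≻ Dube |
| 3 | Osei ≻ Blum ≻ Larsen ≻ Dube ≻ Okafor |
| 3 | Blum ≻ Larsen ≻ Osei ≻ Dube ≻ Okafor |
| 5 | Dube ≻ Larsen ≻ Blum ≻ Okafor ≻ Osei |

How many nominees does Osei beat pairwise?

2

Osei against each rival (13 jurors):
Osei vs Okafor: Osei is ranked higher on 2+3+3 = 8 ballots, Okafor on 5. Osei wins 8–5.
Osei–Dube: Osei 8–5.
Osei vs Larsen: Osei preferred on 2+3 = 5 ballots; Larsen wins 8–5.
Osei vs Blum: Osei is ranked higher on 2+3 = 5 ballots, Blum on 8. Blum wins 8–5.
Osei beats Okafor, Dube; loses to Larsen, Blum — 2 pairwise wins.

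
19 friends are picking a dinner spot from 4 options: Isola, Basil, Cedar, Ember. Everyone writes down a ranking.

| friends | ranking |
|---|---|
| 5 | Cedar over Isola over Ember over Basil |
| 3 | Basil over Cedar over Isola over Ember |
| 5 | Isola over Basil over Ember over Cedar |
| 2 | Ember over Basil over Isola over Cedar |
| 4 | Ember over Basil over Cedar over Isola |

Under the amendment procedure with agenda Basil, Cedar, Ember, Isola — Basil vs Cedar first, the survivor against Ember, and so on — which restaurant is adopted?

Round 1: Basil vs Cedar — 14–5, Basil advances.
Round 2: Basil vs Ember — 8–11, Ember advances.
Round 3: Ember vs Isola — 6–13, Isola advances.
Isola survives the agenda.

Isola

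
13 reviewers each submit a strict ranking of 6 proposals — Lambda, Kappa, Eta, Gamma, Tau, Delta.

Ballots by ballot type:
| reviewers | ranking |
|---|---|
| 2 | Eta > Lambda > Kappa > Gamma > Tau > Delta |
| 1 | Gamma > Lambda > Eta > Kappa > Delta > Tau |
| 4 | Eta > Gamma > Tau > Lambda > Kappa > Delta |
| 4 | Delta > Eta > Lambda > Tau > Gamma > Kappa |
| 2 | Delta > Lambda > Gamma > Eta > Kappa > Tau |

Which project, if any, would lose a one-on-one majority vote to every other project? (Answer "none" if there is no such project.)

none

Pairwise majorities:
Lambda vs Kappa: Lambda preferred on 2+1+4+4+2 = 13 ballots; Lambda wins 13–0.
Lambda vs Eta: Eta, 10–3.
Lambda–Gamma: Lambda 8–5.
Lambda vs Tau: Lambda is ranked higher on 2+1+4+2 = 9 ballots, Tau on 4. Lambda wins 9–4.
Lambda vs Delta: 2+1+4 = 7 for Lambda, 6 for Delta — Lambda by 7–6.
Kappa vs Eta: Eta, 13–0.
Kappa vs Gamma: Gamma wins 11–2.
Kappa vs Tau: 5 to 8, Tau.
Kappa vs Delta: Kappa preferred on 2+1+4 = 7 ballots; Kappa wins 7–6.
Eta vs Gamma: 10 to 3, Eta.
Eta vs Tau: 13 to 0, Eta.
Eta vs Delta: Eta, 7–6.
Gamma vs Tau: Gamma is ranked higher on 2+1+4+2 = 9 ballots, Tau on 4. Gamma wins 9–4.
Gamma–Delta: Gamma 7–6.
Tau vs Delta: Delta, 7–6.
Each project has at least one pairwise win (Lambda beats Kappa; Kappa beats Delta; Eta beats Lambda; Gamma beats Kappa; Tau beats Kappa; Delta beats Tau) — no Condorcet loser.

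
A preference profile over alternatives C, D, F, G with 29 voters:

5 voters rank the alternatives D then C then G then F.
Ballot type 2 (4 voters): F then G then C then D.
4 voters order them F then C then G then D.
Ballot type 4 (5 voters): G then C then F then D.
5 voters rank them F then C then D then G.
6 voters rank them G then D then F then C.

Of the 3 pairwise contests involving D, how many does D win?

D against each rival (29 voters):
D–C: C 18–11.
D vs F: 11 to 18, F.
D vs G: G wins 19–10.
D beats no one; loses to C, F, G — 0 pairwise wins.

0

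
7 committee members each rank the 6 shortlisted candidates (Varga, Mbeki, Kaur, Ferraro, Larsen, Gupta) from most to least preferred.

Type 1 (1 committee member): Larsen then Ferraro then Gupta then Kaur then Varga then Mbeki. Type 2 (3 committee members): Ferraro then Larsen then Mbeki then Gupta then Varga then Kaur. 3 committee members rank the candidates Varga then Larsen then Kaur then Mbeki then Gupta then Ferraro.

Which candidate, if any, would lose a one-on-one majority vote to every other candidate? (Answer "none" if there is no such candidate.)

Head-to-head results (7 committee members):
Varga vs Mbeki: 1+3 = 4 for Varga, 3 for Mbeki — Varga by 4–3.
Varga vs Kaur: Varga, 6–1.
Varga vs Ferraro: Ferraro wins 4–3.
Varga vs Larsen: Larsen wins 4–3.
Varga vs Gupta: Varga is ranked higher on 3 ballots, Gupta on 4. Gupta wins 4–3.
Mbeki vs Kaur: Kaur, 4–3.
Mbeki vs Ferraro: Mbeki is ranked higher on 3 ballots, Ferraro on 4. Ferraro wins 4–3.
Mbeki vs Larsen: Larsen, 7–0.
Mbeki vs Gupta: Mbeki, 6–1.
Kaur vs Ferraro: 3 for Kaur, 4 for Ferraro — Ferraro by 4–3.
Kaur vs Larsen: 0 to 7, Larsen.
Kaur vs Gupta: Gupta, 4–3.
Ferraro vs Larsen: Ferraro preferred on 3 ballots; Larsen wins 4–3.
Ferraro vs Gupta: Ferraro is ranked higher on 1+3 = 4 ballots, Gupta on 3. Ferraro wins 4–3.
Larsen vs Gupta: 7 to 0, Larsen.
Each candidate has at least one pairwise win (Varga beats Mbeki; Mbeki beats Gupta; Kaur beats Mbeki; Ferraro beats Varga; Larsen beats Varga; Gupta beats Varga) — no Condorcet loser.

none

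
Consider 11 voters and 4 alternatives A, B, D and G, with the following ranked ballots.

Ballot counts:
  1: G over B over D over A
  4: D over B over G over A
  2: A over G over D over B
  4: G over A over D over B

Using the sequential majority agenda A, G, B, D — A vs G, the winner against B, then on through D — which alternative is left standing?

Round 1: A vs G — 2–9, G advances.
Round 2: G vs B — 7–4, G advances.
Round 3: G vs D — 7–4, G advances.
The agenda winner is G.

G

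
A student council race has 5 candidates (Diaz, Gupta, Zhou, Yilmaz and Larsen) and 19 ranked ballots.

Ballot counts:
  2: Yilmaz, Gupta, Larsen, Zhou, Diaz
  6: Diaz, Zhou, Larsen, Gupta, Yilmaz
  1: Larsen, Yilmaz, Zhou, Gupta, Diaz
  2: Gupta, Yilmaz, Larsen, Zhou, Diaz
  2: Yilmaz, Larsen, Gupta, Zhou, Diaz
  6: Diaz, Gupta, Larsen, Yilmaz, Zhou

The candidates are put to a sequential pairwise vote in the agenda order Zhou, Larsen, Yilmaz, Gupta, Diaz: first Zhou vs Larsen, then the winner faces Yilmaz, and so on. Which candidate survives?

Diaz

Round 1: Zhou vs Larsen — 6–13, Larsen advances.
Round 2: Larsen vs Yilmaz — 13–6, Larsen advances.
Round 3: Larsen vs Gupta — 9–10, Gupta advances.
Round 4: Gupta vs Diaz — 7–12, Diaz advances.
The agenda winner is Diaz.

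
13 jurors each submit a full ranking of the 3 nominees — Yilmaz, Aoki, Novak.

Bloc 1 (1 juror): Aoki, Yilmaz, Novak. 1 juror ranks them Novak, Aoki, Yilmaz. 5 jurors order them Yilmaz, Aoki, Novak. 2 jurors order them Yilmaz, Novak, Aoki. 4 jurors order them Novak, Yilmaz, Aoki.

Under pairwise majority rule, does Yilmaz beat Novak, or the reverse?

Yilmaz

Ballots ranking Yilmaz above Novak: 1 + 5 + 2 = 8.
Ballots ranking Novak above Yilmaz: 13 − 8 = 5.
Yilmaz wins the head-to-head 8–5.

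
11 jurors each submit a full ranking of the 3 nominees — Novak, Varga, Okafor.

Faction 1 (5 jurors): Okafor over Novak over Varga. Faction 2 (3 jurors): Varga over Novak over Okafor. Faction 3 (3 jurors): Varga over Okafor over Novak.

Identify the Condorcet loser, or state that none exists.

Pairwise majorities:
Novak vs Varga: Novak preferred on 5 ballots; Varga wins 6–5.
Novak vs Okafor: Novak preferred on 3 ballots; Okafor wins 8–3.
Varga–Okafor: Varga 6–5.
Only Novak has no wins; Novak is the Condorcet loser.

Novak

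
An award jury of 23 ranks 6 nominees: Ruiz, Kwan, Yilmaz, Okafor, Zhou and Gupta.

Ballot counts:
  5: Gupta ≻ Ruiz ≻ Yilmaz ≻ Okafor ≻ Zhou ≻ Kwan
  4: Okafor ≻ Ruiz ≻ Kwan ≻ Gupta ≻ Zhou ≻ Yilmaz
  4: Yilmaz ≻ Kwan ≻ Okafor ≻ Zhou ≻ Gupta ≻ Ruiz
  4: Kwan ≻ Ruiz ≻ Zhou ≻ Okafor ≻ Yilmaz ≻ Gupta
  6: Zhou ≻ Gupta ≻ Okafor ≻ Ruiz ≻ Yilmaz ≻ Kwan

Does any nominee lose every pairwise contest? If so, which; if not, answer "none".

Head-to-head results (23 jurors):
Ruiz vs Kwan: 15 to 8, Ruiz.
Ruiz vs Yilmaz: Ruiz wins 19–4.
Ruiz vs Okafor: Ruiz is ranked higher on 5+4 = 9 ballots, Okafor on 14. Okafor wins 14–9.
Ruiz vs Zhou: Ruiz, 13–10.
Ruiz vs Gupta: Gupta, 15–8.
Kwan vs Yilmaz: 8 to 15, Yilmaz.
Kwan vs Okafor: Kwan preferred on 4+4 = 8 ballots; Okafor wins 15–8.
Kwan vs Zhou: 4+4+4 = 12 for Kwan, 11 for Zhou — Kwan by 12–11.
Kwan vs Gupta: Kwan wins 12–11.
Yilmaz–Okafor: Okafor 14–9.
Yilmaz vs Zhou: Zhou, 14–9.
Yilmaz vs Gupta: Yilmaz is ranked higher on 4+4 = 8 ballots, Gupta on 15. Gupta wins 15–8.
Okafor vs Zhou: Okafor, 13–10.
Okafor vs Gupta: 4+4+4 = 12 for Okafor, 11 for Gupta — Okafor by 12–11.
Zhou vs Gupta: 4+4+6 = 14 for Zhou, 9 for Gupta — Zhou by 14–9.
Every nominee wins at least one matchup (Ruiz beats Kwan; Kwan beats Zhou; Yilmaz beats Kwan; Okafor beats Ruiz; Zhou beats Yilmaz; Gupta beats Ruiz), so there is no Condorcet loser.

none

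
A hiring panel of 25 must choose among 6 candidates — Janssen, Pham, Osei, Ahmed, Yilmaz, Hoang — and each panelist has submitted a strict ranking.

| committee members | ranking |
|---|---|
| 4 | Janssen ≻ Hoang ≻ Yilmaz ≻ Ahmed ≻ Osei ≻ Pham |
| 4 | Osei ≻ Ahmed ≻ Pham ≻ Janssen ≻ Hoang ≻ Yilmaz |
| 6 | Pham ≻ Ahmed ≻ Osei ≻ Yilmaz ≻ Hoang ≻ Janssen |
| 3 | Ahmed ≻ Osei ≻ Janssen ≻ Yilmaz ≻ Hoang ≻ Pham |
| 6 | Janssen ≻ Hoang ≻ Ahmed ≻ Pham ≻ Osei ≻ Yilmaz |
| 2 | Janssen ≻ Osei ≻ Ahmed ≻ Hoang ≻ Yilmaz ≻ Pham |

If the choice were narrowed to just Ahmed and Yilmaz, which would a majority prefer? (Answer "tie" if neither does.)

Ahmed

Ballots ranking Ahmed above Yilmaz: 4 + 6 + 3 + 6 + 2 = 21.
Ballots ranking Yilmaz above Ahmed: 25 − 21 = 4.
Ahmed wins the head-to-head 21–4.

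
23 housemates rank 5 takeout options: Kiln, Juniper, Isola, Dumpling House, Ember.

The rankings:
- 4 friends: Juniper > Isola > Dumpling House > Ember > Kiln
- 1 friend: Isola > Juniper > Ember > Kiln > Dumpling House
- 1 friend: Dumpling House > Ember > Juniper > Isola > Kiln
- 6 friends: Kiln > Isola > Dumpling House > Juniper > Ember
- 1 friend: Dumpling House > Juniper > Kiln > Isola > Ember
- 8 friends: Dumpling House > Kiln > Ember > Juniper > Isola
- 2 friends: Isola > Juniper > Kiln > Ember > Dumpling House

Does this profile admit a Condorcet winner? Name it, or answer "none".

Pairwise majorities:
Kiln vs Juniper: Kiln preferred on 6+8 = 14 ballots; Kiln wins 14–9.
Kiln vs Isola: Kiln preferred on 6+1+8 = 15 ballots; Kiln wins 15–8.
Kiln vs Dumpling House: Kiln preferred on 1+6+2 = 9 ballots; Dumpling House wins 14–9.
Kiln vs Ember: 6+1+8+2 = 17 for Kiln, 6 for Ember — Kiln by 17–6.
Juniper vs Isola: Juniper, 14–9.
Juniper vs Dumpling House: 7 to 16, Dumpling House.
Juniper vs Ember: Juniper, 14–9.
Isola vs Dumpling House: Isola, 13–10.
Isola vs Ember: Isola wins 14–9.
Dumpling House vs Ember: 20 to 3, Dumpling House.
No restaurant is unbeaten: Kiln loses to Dumpling House; Juniper loses to Kiln; Isola loses to Kiln; Dumpling House loses to Isola; Ember loses to Kiln. In particular Kiln beats Isola beats Dumpling House beats Kiln is a majority cycle — no Condorcet winner exists.

none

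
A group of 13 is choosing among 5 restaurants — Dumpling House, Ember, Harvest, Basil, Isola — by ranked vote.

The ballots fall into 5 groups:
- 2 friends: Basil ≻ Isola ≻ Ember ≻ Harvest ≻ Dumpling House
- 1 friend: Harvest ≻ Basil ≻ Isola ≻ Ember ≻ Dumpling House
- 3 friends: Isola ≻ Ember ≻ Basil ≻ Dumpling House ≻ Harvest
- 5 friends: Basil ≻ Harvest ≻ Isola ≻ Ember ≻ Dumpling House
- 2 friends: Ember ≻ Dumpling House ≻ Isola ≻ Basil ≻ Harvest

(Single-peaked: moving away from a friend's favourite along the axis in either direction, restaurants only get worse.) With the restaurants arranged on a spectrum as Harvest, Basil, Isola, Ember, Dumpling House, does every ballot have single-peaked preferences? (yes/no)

Axis positions: Harvest=1, Basil=2, Isola=3, Ember=4, Dumpling House=5.
Group 1 (peak Basil at position 2): ranking walks positions 2-3-4-1-5, expanding outward from the peak — single-peaked.
Group 2 (peak Harvest at position 1): ranking walks positions 1-2-3-4-5, expanding outward from the peak — single-peaked.
Group 3 (peak Isola at position 3): ranking walks positions 3-4-2-5-1, expanding outward from the peak — single-peaked.
Group 4 (peak Basil at position 2): ranking walks positions 2-1-3-4-5, expanding outward from the peak — single-peaked.
Group 5 (peak Ember at position 4): ranking walks positions 4-5-3-2-1, expanding outward from the peak — single-peaked.
Every ranking is single-peaked on this axis.

yes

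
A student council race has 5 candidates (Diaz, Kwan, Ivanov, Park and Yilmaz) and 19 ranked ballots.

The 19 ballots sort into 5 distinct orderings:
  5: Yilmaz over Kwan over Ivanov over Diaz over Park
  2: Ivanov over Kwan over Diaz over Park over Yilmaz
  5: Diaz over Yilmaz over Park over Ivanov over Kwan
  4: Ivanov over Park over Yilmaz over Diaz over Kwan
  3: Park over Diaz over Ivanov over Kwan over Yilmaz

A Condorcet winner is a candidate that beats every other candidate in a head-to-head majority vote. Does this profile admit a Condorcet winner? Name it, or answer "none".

none

Pairwise majorities:
Diaz–Kwan: Diaz 12–7.
Diaz vs Ivanov: Ivanov wins 11–8.
Diaz vs Park: Diaz wins 12–7.
Diaz vs Yilmaz: Diaz, 10–9.
Kwan vs Ivanov: Ivanov wins 14–5.
Kwan vs Park: Park wins 12–7.
Kwan vs Yilmaz: Yilmaz, 14–5.
Ivanov vs Park: Ivanov wins 11–8.
Ivanov vs Yilmaz: Yilmaz, 10–9.
Park vs Yilmaz: Yilmaz wins 10–9.
No candidate is unbeaten: Diaz loses to Ivanov; Kwan loses to Diaz; Ivanov loses to Yilmaz; Park loses to Diaz; Yilmaz loses to Diaz. In particular Diaz > Yilmaz > Ivanov > Diaz is a majority cycle — no Condorcet winner exists.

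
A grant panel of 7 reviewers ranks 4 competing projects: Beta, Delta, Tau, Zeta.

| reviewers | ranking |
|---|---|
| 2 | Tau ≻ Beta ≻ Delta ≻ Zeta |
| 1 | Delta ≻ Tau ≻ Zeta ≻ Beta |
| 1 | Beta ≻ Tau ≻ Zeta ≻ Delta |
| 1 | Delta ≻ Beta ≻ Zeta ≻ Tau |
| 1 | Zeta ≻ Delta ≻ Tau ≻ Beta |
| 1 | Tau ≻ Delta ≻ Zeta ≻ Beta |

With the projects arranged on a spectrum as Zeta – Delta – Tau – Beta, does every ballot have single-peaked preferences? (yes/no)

no

Axis positions: Zeta=1, Delta=2, Tau=3, Beta=4.
Type 1 (peak Tau at position 3): ranking walks positions 3-4-2-1, expanding outward from the peak — single-peaked.
Type 2 (peak Delta at position 2): ranking walks positions 2-3-1-4, expanding outward from the peak — single-peaked.
Type 3: ranking walks positions 4-3-1-2; Zeta is ranked above Delta even though Delta lies between Zeta and the peak Beta on the axis — preferences dip and rise again. Not single-peaked.
Type 4: ranking walks positions 2-4-1-3; Beta is ranked above Tau even though Tau lies between Beta and the peak Delta on the axis — preferences dip and rise again. Not single-peaked.
Type 5 (peak Zeta at position 1): ranking walks positions 1-2-3-4, expanding outward from the peak — single-peaked.
Type 6 (peak Tau at position 3): ranking walks positions 3-2-1-4, expanding outward from the peak — single-peaked.
Type 3 violates single-peakedness, so the profile is not single-peaked on this axis.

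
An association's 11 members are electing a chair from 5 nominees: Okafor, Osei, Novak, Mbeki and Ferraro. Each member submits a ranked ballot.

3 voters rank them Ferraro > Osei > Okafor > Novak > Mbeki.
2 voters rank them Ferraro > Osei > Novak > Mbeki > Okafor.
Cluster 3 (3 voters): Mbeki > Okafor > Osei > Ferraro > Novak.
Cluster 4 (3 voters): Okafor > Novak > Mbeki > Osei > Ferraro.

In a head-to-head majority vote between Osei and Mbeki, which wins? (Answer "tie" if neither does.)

Ballots ranking Osei above Mbeki: 3 + 2 = 5.
Ballots ranking Mbeki above Osei: 11 − 5 = 6.
Mbeki wins the head-to-head 6–5.

Mbeki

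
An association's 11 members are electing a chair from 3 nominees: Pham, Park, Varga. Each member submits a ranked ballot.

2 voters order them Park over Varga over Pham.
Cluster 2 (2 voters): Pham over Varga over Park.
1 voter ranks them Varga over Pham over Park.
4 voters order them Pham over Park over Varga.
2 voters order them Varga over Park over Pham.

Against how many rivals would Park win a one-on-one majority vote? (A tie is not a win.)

Park against each rival (11 voters):
Park vs Pham: Park is ranked higher on 2+2 = 4 ballots, Pham on 7. Pham wins 7–4.
Park vs Varga: 6 to 5, Park.
Park beats Varga; loses to Pham — 1 pairwise win.

1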